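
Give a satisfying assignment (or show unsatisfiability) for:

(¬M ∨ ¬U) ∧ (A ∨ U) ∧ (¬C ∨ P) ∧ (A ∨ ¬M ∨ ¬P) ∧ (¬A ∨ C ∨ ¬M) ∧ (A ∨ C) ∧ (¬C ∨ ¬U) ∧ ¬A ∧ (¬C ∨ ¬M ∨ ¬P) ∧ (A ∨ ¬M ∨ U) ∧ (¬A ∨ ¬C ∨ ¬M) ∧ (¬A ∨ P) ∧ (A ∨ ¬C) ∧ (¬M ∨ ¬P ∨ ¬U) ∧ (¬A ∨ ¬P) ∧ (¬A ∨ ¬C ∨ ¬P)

Case A = True:
  Clause (¬A) is falsified — contradiction.
Case A = False:
  (A ∨ U) forces U = True.
  (¬M ∨ ¬U) forces M = False.
  (A ∨ C) forces C = True.
  Clause (¬C ∨ ¬U) is falsified — contradiction.
Both cases fail, so the formula is unsatisfiable.

Unsatisfiable — no assignment works.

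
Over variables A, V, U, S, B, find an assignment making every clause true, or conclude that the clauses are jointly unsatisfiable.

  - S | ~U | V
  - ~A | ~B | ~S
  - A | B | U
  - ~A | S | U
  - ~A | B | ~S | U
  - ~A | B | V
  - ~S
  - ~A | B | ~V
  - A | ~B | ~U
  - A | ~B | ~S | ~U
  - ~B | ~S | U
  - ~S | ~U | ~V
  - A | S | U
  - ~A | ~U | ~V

A: False, V: True, U: True, S: False, B: False

Unit clause (~S) forces S = False.
Try A = True:
  (~A | S | U) forces U = True.
  (S | ~U | V) forces V = True.
  clause (~A | ~U | ~V) is falsified — backtrack.
So A = False.
  then (A | S | U) forces U = True.
  then (S | ~U | V) forces V = True.
  then (A | ~B | ~U) forces B = False.
All clauses satisfied.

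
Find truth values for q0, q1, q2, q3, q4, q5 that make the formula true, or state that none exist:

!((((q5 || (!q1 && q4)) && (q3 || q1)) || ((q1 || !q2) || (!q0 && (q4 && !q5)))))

q0 = False, q1 = False, q2 = True, q3 = False, q4 = True, q5 = True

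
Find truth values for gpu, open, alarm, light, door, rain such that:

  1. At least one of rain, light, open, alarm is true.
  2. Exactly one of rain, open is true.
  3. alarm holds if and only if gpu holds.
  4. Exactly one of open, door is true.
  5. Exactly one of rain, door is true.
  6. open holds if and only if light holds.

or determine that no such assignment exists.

Unsatisfiable — no assignment works.

Case open = True:
  (2) with open=T forces rain = False.
  (4) with open=T forces door = False.
  Constraint (5) is violated (rain=F, door=F) — contradiction.
Case open = False:
  (2) with open=F forces rain = True.
  (4) with open=F forces door = True.
  Constraint (5) is violated (rain=T, door=T) — contradiction.
Both cases fail — unsatisfiable.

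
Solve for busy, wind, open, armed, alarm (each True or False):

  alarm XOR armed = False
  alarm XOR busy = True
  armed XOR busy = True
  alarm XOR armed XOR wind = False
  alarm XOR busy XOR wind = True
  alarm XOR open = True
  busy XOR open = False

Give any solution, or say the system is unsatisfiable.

busy=F, wind=F, open=F, armed=T, alarm=T

alarm XOR armed = T XOR T = False ✓
alarm XOR busy = T XOR F = True ✓
armed XOR busy = T XOR F = True ✓
alarm XOR armed XOR wind = T XOR T XOR F = False ✓
alarm XOR busy XOR wind = T XOR F XOR F = True ✓
alarm XOR open = T XOR F = True ✓
busy XOR open = F XOR F = False ✓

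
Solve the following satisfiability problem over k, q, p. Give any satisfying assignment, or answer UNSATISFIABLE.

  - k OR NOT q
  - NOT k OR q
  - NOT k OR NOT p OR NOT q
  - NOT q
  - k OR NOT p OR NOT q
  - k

Case k = True:
  (NOT k OR q) forces q = True.
  Clause (NOT q) is falsified — contradiction.
Case k = False:
  Clause (k) is falsified — contradiction.
Both cases fail, so the formula is unsatisfiable.

The formula is unsatisfiable.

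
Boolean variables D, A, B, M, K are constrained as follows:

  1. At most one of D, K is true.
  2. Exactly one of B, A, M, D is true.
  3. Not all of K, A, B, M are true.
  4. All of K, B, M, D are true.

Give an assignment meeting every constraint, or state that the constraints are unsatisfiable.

Unsatisfiable

Case D = True:
  (1) with D=T forces K = False.
  Constraint (4) is violated (K=F) — contradiction.
Case D = False:
  Constraint (4) is violated (D=F) — contradiction.
Both cases fail — unsatisfiable.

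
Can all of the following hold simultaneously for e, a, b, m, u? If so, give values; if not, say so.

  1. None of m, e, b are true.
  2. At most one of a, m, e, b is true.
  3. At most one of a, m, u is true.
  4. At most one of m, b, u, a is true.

e = False, a = False, b = False, m = False, u = False

  (1) {m, e, b}: 0 true — none ✓
  (2) {a, m, e, b}: 0 true — at most one ✓
  (3) {a, m, u}: 0 true — at most one ✓
  (4) {m, b, u, a}: 0 true — at most one ✓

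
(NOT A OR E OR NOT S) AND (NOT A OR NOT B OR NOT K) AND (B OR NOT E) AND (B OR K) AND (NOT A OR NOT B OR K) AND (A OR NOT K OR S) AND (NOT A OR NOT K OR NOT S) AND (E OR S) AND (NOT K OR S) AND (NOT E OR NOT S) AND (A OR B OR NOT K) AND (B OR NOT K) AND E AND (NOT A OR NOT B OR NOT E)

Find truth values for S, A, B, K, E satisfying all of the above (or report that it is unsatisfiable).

Unit clause (E) forces E = True.
In (B OR NOT E) only B is left, so B = True.
In (NOT E OR NOT S) only NOT S is left, so S = False.
In (NOT A OR NOT B OR NOT E) only NOT A is left, so A = False.
In (A OR NOT K OR S) only NOT K is left, so K = False.
All clauses satisfied.

S = False; A = False; B = True; K = False; E = True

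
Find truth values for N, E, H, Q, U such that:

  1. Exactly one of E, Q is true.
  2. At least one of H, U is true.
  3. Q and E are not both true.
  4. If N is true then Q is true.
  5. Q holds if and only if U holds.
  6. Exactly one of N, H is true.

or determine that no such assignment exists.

N=T; E=F; H=F; Q=T; U=T

  (1) {E, Q}: 1 true — exactly one ✓
  (2) {H, U}: 1 true — at least one ✓
  (3) Q=T, E=F — not both ✓
  (4) N=T ⇒ Q: T ✓
  (5) Q=T, U=T — same ✓
  (6) {N, H}: 1 true — exactly one ✓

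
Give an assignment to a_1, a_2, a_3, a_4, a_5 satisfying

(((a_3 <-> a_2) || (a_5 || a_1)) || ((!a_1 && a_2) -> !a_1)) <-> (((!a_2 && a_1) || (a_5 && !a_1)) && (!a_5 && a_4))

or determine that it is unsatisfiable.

a_1: True, a_2: False, a_3: True, a_4: True, a_5: False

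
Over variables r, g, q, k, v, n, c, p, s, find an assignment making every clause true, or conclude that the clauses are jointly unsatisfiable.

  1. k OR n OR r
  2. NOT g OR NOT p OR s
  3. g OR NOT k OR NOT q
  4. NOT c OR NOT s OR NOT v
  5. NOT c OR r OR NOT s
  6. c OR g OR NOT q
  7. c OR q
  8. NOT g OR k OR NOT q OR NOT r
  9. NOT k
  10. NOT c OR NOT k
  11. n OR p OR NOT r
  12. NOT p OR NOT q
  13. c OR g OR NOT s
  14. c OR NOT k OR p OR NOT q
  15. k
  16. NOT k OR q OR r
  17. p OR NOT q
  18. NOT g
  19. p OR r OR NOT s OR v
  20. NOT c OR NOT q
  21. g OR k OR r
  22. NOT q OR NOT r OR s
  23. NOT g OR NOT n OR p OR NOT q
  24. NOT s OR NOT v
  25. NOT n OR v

Unsatisfiable — no assignment works.

Case k = True:
  Clause (NOT k) is falsified — contradiction.
Case k = False:
  Clause (k) is falsified — contradiction.
Both cases fail, so the formula is unsatisfiable.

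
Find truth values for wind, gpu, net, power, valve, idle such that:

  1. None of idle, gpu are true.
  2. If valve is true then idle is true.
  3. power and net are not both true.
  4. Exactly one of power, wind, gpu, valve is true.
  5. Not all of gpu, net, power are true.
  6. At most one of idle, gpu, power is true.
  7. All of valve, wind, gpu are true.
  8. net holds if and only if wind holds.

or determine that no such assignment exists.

No satisfying assignment exists.

Case gpu = True:
  Constraint (1) is violated (gpu=T) — contradiction.
Case gpu = False:
  Constraint (7) is violated (gpu=F) — contradiction.
Both cases fail — unsatisfiable.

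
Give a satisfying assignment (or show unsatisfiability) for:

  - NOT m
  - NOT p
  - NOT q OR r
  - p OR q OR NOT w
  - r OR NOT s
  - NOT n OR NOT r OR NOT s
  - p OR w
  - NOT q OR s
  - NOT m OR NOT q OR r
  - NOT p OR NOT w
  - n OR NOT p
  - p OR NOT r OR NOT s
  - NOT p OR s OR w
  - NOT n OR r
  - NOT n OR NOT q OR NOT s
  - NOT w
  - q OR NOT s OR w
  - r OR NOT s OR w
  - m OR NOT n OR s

Case p = True:
  Clause (NOT p) is falsified — contradiction.
Case p = False:
  (NOT m) forces m = False.
  (p OR w) forces w = True.
  Clause (NOT w) is falsified — contradiction.
Both cases fail, so the formula is unsatisfiable.

Unsatisfiable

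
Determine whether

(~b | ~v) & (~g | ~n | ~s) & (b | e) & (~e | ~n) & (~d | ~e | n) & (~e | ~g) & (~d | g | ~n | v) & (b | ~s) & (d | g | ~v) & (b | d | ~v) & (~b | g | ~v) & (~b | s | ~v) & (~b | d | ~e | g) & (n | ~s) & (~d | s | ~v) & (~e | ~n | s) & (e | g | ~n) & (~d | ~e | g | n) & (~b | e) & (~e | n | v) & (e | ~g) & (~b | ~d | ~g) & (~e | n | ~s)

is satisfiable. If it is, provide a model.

Case e = True:
  (~e | ~n) forces n = False.
  (~d | ~e | n) forces d = False.
  (~e | ~g) forces g = False.
  (d | g | ~v) forces v = False.
  Clause (~e | n | v) is falsified — contradiction.
Case e = False:
  (b | e) forces b = True.
  Clause (~b | e) is falsified — contradiction.
Both cases fail, so the formula is unsatisfiable.

UNSATISFIABLE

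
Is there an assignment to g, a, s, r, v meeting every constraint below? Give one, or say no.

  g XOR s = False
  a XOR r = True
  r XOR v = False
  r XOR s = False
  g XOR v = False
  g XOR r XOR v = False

g = False, a = True, s = False, r = False, v = False

g XOR s = F XOR F = False ✓
a XOR r = T XOR F = True ✓
r XOR v = F XOR F = False ✓
r XOR s = F XOR F = False ✓
g XOR v = F XOR F = False ✓
g XOR r XOR v = F XOR F XOR F = False ✓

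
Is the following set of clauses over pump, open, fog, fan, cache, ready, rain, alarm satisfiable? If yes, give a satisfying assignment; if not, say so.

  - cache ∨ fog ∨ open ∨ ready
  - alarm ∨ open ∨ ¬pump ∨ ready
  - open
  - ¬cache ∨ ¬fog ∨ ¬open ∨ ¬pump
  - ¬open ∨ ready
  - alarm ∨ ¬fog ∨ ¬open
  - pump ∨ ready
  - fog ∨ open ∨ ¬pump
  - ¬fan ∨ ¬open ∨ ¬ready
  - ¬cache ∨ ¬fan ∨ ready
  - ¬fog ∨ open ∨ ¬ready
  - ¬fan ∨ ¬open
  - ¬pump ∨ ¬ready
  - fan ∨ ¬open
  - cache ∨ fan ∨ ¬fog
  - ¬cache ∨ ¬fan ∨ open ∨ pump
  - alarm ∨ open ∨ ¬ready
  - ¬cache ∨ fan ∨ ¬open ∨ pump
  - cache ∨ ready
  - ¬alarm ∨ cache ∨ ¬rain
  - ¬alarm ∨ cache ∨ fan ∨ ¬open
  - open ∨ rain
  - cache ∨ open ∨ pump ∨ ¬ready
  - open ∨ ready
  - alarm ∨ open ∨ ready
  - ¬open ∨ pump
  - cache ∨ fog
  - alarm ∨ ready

UNSATISFIABLE

Case open = True:
  (¬open ∨ ready) forces ready = True.
  (¬fan ∨ ¬open ∨ ¬ready) forces fan = False.
  Clause (fan ∨ ¬open) is falsified — contradiction.
Case open = False:
  Clause (open) is falsified — contradiction.
Both cases fail, so the formula is unsatisfiable.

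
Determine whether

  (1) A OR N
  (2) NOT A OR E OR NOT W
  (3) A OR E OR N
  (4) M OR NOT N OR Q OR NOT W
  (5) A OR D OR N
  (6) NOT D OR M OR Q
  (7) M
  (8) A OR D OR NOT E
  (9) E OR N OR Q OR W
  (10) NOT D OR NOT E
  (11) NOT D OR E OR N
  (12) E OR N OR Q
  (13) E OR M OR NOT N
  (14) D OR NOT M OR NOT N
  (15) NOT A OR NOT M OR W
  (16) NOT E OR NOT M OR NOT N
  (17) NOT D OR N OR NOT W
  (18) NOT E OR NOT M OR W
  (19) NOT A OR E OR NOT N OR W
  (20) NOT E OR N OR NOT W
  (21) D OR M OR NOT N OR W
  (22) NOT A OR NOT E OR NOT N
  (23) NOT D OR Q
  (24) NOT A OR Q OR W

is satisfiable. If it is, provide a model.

Unit clause (M) forces M = True.
Set Q = True.
Set N = True.
  then (D OR NOT M OR NOT N) forces D = True.
  then (NOT E OR NOT M OR NOT N) forces E = False.
Set A = False.
Set W = False.
All clauses satisfied.

Q=T; N=T; A=F; W=F; E=F; D=T; M=T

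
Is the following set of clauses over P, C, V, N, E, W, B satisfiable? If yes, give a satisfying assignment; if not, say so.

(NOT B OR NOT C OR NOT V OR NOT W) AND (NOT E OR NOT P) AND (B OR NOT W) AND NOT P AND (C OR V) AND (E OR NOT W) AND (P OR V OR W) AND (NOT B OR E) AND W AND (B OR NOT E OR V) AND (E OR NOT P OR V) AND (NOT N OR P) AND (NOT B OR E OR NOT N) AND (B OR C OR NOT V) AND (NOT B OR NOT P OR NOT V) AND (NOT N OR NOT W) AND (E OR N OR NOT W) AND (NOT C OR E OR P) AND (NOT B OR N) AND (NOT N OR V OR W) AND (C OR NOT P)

UNSATISFIABLE

Case P = True:
  Clause (NOT P) is falsified — contradiction.
Case P = False:
  (W) forces W = True.
  (B OR NOT W) forces B = True.
  (E OR NOT W) forces E = True.
  (NOT N OR P) forces N = False.
  Clause (NOT B OR N) is falsified — contradiction.
Both cases fail, so the formula is unsatisfiable.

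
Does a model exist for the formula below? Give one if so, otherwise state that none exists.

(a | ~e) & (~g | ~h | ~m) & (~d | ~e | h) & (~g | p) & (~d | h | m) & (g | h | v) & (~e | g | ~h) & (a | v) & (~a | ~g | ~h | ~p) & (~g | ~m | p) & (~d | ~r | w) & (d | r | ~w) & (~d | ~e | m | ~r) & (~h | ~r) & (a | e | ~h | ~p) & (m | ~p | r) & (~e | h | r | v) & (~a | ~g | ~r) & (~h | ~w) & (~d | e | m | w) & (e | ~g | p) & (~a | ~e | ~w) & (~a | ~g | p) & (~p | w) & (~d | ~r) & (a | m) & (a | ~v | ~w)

Set h = False.
Set p = True.
  then (~p | w) forces w = True.
Set m = False.
  then (~d | h | m) forces d = False.
  then (d | r | ~w) forces r = True.
  then (a | m) forces a = True.
  then (~a | ~g | ~r) forces g = False.
  then (~a | ~e | ~w) forces e = False.
  then (g | h | v) forces v = True.
All clauses satisfied.

h: False; p: True; m: False; g: False; e: False; d: False; v: True; a: True; r: True; w: True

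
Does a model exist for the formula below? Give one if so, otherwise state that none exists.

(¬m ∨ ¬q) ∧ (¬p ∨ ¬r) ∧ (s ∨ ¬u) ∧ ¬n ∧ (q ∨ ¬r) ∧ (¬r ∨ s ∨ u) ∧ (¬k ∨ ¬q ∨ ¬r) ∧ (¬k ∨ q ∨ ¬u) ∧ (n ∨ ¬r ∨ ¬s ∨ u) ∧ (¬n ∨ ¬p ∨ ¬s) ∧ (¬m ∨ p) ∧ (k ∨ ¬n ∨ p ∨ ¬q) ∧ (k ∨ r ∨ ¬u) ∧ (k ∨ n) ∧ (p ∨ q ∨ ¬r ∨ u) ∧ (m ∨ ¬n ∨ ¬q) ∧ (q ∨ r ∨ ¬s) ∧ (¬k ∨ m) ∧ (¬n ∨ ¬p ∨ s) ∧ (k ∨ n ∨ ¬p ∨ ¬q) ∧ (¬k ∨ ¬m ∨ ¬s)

Unit clause (¬n) forces n = False.
In (k ∨ n) only k is left, so k = True.
In (¬k ∨ m) only m is left, so m = True.
In (¬k ∨ ¬m ∨ ¬s) only ¬s is left, so s = False.
In (¬m ∨ ¬q) only ¬q is left, so q = False.
In (s ∨ ¬u) only ¬u is left, so u = False.
In (q ∨ ¬r) only ¬r is left, so r = False.
In (¬m ∨ p) only p is left, so p = True.
All clauses satisfied.

n=F; p=T; m=T; u=F; r=F; k=T; q=F; s=F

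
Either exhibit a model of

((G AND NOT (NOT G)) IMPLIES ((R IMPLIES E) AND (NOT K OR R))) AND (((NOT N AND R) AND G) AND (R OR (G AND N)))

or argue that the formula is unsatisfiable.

N: False, K: False, R: True, G: True, E: True

  (G AND NOT (NOT G)) IMPLIES ((R IMPLIES E) AND (NOT K OR R)) = True
    G AND NOT (NOT G) = True
      NOT (NOT G) = True
        NOT G = False
    (R IMPLIES E) AND (NOT K OR R) = True
      R IMPLIES E = True
      NOT K OR R = True
        NOT K = True
  ((NOT N AND R) AND G) AND (R OR (G AND N)) = True
    (NOT N AND R) AND G = True
      NOT N AND R = True
        NOT N = True
    R OR (G AND N) = True
      G AND N = False
Both conjuncts True, so the formula holds.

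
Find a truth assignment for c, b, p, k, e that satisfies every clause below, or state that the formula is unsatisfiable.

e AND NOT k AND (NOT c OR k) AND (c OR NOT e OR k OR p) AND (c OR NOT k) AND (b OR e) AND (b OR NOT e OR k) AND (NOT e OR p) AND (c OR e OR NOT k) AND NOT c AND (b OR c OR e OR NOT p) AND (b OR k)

Unit clause (e) forces e = True.
Unit clause (NOT k) forces k = False.
In (NOT c OR k) only NOT c is left, so c = False.
In (c OR NOT e OR k OR p) only p is left, so p = True.
In (b OR NOT e OR k) only b is left, so b = True.
All clauses satisfied.

c = False; b = True; p = True; k = False; e = True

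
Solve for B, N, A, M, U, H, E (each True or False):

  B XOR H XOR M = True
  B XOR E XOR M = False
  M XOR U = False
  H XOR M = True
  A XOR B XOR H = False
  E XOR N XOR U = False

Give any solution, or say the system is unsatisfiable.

B=F, N=F, A=F, M=T, U=T, H=F, E=T

B XOR H XOR M = F XOR F XOR T = True ✓
B XOR E XOR M = F XOR T XOR T = False ✓
M XOR U = T XOR T = False ✓
H XOR M = F XOR T = True ✓
A XOR B XOR H = F XOR F XOR F = False ✓
E XOR N XOR U = T XOR F XOR T = False ✓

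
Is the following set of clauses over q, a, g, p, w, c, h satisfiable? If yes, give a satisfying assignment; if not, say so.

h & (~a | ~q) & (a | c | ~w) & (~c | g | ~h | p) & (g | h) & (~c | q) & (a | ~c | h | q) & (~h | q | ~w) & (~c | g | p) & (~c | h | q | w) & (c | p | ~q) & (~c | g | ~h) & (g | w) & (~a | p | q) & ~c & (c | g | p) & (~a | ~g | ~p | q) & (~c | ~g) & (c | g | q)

Unit clause (h) forces h = True.
Unit clause (~c) forces c = False.
Set q = True.
  then (~a | ~q) forces a = False.
  then (a | c | ~w) forces w = False.
  then (c | p | ~q) forces p = True.
  then (g | w) forces g = True.
All clauses satisfied.

q = True; a = False; g = True; p = True; w = False; c = False; h = True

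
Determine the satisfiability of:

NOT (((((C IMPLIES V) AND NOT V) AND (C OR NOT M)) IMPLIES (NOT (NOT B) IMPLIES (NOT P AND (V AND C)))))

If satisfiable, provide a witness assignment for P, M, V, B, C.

P = True, M = False, V = False, B = True, C = False

  NOT (((((C IMPLIES V) AND NOT V) AND (C OR NOT M)) IMPLIES (NOT (NOT B) IMPLIES (NOT P AND (V AND C))))) = True
    (((C IMPLIES V) AND NOT V) AND (C OR NOT M)) IMPLIES (NOT (NOT B) IMPLIES (NOT P AND (V AND C))) = False
      ((C IMPLIES V) AND NOT V) AND (C OR NOT M) = True
        (C IMPLIES V) AND NOT V = True
          C IMPLIES V = True
          NOT V = True
        C OR NOT M = True
          NOT M = True
      NOT (NOT B) IMPLIES (NOT P AND (V AND C)) = False
        NOT (NOT B) = True
          NOT B = False
        NOT P AND (V AND C) = False
          NOT P = False
          V AND C = False
The formula evaluates to True.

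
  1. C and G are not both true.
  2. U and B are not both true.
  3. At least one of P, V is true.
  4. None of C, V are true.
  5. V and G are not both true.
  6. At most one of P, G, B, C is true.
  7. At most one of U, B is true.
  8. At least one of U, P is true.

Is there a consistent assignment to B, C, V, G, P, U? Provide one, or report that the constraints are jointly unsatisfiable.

B=F; C=F; V=F; G=F; P=T; U=T

  (1) C=F, G=F — not both ✓
  (2) U=T, B=F — not both ✓
  (3) {P, V}: 1 true — at least one ✓
  (4) {C, V}: 0 true — none ✓
  (5) V=F, G=F — not both ✓
  (6) {P, G, B, C}: 1 true — at most one ✓
  (7) {U, B}: 1 true — at most one ✓
  (8) {U, P}: 2 true — at least one ✓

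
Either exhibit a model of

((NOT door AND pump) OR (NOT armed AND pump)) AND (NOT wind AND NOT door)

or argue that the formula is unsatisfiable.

pump=T, armed=F, wind=F, door=F

  (NOT door AND pump) OR (NOT armed AND pump) = True
    NOT door AND pump = True
      NOT door = True
    NOT armed AND pump = True
      NOT armed = True
  NOT wind AND NOT door = True
    NOT wind = True
    NOT door = True
Both conjuncts True, so the formula holds.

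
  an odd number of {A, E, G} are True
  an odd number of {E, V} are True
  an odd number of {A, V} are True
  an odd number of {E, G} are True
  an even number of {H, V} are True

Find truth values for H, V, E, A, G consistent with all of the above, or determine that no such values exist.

H = True, V = True, E = False, A = False, G = True

{A, E, G}: 1 true → odd ✓
{E, V}: 1 true → odd ✓
{A, V}: 1 true → odd ✓
{E, G}: 1 true → odd ✓
{H, V}: 2 true → even ✓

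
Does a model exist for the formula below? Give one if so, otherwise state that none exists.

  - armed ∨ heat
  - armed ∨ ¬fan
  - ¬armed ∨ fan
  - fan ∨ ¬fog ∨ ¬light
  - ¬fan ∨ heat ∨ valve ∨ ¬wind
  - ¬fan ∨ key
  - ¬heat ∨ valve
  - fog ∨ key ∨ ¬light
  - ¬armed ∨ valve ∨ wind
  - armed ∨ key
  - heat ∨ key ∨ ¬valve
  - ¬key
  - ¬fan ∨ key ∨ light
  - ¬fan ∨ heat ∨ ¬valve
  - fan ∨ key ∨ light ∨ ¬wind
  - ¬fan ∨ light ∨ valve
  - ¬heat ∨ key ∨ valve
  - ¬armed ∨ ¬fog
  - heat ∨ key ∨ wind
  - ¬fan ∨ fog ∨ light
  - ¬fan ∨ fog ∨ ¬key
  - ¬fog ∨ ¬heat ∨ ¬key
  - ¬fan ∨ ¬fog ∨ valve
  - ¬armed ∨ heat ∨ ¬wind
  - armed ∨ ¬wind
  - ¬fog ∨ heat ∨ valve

No satisfying assignment exists.

Case key = True:
  Clause (¬key) is falsified — contradiction.
Case key = False:
  (¬fan ∨ key) forces fan = False.
  (¬armed ∨ fan) forces armed = False.
  Clause (armed ∨ key) is falsified — contradiction.
Both cases fail, so the formula is unsatisfiable.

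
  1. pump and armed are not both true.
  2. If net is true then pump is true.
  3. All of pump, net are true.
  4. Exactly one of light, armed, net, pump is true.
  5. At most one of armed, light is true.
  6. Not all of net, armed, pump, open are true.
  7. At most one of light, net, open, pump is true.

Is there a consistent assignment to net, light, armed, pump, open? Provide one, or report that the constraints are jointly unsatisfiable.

Unsatisfiable

Case net = True:
  (2) with net=T forces pump = True.
  Constraint (4) is violated (net=T, pump=T) — contradiction.
Case net = False:
  Constraint (3) is violated (net=F) — contradiction.
Both cases fail — unsatisfiable.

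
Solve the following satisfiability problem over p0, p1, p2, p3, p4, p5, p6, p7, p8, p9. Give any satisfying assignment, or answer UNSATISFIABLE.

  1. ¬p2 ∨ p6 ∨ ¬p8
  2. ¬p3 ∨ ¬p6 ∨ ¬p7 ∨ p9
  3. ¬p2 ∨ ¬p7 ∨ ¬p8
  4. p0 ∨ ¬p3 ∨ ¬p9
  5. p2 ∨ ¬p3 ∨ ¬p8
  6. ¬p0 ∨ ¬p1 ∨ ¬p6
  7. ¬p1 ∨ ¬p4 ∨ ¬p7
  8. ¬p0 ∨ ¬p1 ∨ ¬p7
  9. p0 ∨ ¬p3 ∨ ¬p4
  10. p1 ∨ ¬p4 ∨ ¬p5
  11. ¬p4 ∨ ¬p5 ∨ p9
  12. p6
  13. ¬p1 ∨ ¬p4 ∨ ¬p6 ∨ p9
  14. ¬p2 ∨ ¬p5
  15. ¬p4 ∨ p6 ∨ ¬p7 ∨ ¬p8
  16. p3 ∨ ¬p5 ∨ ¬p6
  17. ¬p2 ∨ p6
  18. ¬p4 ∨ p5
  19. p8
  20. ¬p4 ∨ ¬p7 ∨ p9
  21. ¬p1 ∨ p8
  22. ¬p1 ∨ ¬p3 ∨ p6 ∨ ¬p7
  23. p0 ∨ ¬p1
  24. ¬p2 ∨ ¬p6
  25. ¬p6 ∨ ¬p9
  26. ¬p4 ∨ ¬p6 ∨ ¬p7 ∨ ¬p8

p0: False; p1: False; p2: False; p3: False; p4: False; p5: False; p6: True; p7: True; p8: True; p9: False

Unit clause (p6) forces p6 = True.
Unit clause (p8) forces p8 = True.
In (¬p2 ∨ ¬p6) only ¬p2 is left, so p2 = False.
In (¬p6 ∨ ¬p9) only ¬p9 is left, so p9 = False.
In (p2 ∨ ¬p3 ∨ ¬p8) only ¬p3 is left, so p3 = False.
In (p3 ∨ ¬p5 ∨ ¬p6) only ¬p5 is left, so p5 = False.
In (¬p4 ∨ p5) only ¬p4 is left, so p4 = False.
Set p0 = False.
  then (p0 ∨ ¬p1) forces p1 = False.
Set p7 = True.
All clauses satisfied.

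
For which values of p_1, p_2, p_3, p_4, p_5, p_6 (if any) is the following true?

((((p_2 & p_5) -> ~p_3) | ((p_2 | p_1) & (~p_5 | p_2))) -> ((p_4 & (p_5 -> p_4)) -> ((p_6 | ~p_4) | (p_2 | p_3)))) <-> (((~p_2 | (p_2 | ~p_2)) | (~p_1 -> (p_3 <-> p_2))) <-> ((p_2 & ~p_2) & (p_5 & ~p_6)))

p_1: False, p_2: False, p_3: False, p_4: True, p_5: True, p_6: False

  ((((p_2 & p_5) -> ~p_3) | ((p_2 | p_1) & (~p_5 | p_2))) -> ((p_4 & (p_5 -> p_4)) -> ((p_6 | ~p_4) | (p_2 | p_3)))) <-> (((~p_2 | (p_2 | ~p_2)) | (~p_1 -> (p_3 <-> p_2))) <-> ((p_2 & ~p_2) & (p_5 & ~p_6))) = True
    (((p_2 & p_5) -> ~p_3) | ((p_2 | p_1) & (~p_5 | p_2))) -> ((p_4 & (p_5 -> p_4)) -> ((p_6 | ~p_4) | (p_2 | p_3))) = False
      ((p_2 & p_5) -> ~p_3) | ((p_2 | p_1) & (~p_5 | p_2)) = True
        (p_2 & p_5) -> ~p_3 = True
          p_2 & p_5 = False
          ~p_3 = True
        (p_2 | p_1) & (~p_5 | p_2) = False
          p_2 | p_1 = False
          ~p_5 | p_2 = False
            ~p_5 = False
      (p_4 & (p_5 -> p_4)) -> ((p_6 | ~p_4) | (p_2 | p_3)) = False
        p_4 & (p_5 -> p_4) = True
          p_5 -> p_4 = True
        (p_6 | ~p_4) | (p_2 | p_3) = False
          p_6 | ~p_4 = False
            ~p_4 = False
          p_2 | p_3 = False
    ((~p_2 | (p_2 | ~p_2)) | (~p_1 -> (p_3 <-> p_2))) <-> ((p_2 & ~p_2) & (p_5 & ~p_6)) = False
      (~p_2 | (p_2 | ~p_2)) | (~p_1 -> (p_3 <-> p_2)) = True
        ~p_2 | (p_2 | ~p_2) = True
          ~p_2 = True
          p_2 | ~p_2 = True
            ~p_2 = True
        ~p_1 -> (p_3 <-> p_2) = True
          ~p_1 = True
          p_3 <-> p_2 = True
      (p_2 & ~p_2) & (p_5 & ~p_6) = False
        p_2 & ~p_2 = False
          ~p_2 = True
        p_5 & ~p_6 = True
          ~p_6 = True
The formula evaluates to True.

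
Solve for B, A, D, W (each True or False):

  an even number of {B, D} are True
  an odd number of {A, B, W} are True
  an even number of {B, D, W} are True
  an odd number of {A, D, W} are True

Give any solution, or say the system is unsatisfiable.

B = False, A = True, D = False, W = False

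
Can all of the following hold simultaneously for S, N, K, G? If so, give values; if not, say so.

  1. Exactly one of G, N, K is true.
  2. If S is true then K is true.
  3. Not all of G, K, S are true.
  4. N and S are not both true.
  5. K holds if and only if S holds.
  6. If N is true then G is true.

S = False, N = False, K = False, G = True

  (1) {G, N, K}: 1 true — exactly one ✓
  (2) S=F ⇒ K: vacuous ✓
  (3) {G, K, S}: 1/3 true — not all ✓
  (4) N=F, S=F — not both ✓
  (5) K=F, S=F — same ✓
  (6) N=F ⇒ G: vacuous ✓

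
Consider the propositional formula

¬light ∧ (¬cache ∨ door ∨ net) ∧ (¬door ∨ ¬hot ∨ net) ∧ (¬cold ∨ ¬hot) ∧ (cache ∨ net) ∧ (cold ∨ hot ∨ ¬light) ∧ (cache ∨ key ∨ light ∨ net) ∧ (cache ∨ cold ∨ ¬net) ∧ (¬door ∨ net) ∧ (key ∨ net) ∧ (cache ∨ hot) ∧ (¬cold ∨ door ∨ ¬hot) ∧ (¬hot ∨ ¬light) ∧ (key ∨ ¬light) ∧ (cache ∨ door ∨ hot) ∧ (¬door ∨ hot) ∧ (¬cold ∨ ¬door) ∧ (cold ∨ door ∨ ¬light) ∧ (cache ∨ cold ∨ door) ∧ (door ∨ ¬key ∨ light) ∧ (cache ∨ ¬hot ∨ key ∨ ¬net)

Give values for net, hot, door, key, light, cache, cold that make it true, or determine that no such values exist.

net = True, hot = True, door = True, key = True, light = False, cache = True, cold = False

Unit clause (¬light) forces light = False.
Try net = False:
  (cache ∨ net) forces cache = True.
  (¬cache ∨ door ∨ net) forces door = True.
  clause (¬door ∨ net) is falsified — backtrack.
So net = True.
Set hot = True.
  then (¬cold ∨ ¬hot) forces cold = False.
  then (cache ∨ cold ∨ ¬net) forces cache = True.
Set door = True.
Set key = True.
All clauses satisfied.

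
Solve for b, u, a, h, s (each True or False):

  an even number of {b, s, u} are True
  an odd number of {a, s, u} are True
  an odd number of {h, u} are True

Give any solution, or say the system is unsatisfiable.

b = True, u = False, a = False, h = True, s = True

{b, s, u}: 2 true → even ✓
{a, s, u}: 1 true → odd ✓
{h, u}: 1 true → odd ✓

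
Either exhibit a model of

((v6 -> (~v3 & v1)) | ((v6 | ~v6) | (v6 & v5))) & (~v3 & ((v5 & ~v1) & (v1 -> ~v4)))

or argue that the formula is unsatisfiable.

v1 = False, v3 = False, v4 = True, v5 = True, v6 = True

  (v6 -> (~v3 & v1)) | ((v6 | ~v6) | (v6 & v5)) = True
    v6 -> (~v3 & v1) = False
      ~v3 & v1 = False
        ~v3 = True
    (v6 | ~v6) | (v6 & v5) = True
      v6 | ~v6 = True
        ~v6 = False
      v6 & v5 = True
  ~v3 & ((v5 & ~v1) & (v1 -> ~v4)) = True
    ~v3 = True
    (v5 & ~v1) & (v1 -> ~v4) = True
      v5 & ~v1 = True
        ~v1 = True
      v1 -> ~v4 = True
        ~v4 = False
Both conjuncts True, so the formula holds.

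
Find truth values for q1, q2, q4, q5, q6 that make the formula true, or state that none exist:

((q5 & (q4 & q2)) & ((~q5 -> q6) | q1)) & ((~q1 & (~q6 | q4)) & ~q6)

q1 = False, q2 = True, q4 = True, q5 = True, q6 = False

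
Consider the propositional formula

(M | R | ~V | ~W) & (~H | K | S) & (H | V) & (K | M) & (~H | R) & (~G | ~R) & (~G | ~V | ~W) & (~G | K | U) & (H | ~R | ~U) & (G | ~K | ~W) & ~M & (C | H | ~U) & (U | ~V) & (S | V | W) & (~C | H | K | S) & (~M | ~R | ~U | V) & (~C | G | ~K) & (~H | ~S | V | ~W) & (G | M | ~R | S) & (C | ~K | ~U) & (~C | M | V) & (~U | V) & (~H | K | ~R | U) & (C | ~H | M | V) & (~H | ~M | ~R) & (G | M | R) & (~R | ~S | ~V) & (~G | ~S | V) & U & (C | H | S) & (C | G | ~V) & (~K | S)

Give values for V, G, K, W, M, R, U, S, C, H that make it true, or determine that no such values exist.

Unit clause (~M) forces M = False.
Unit clause (U) forces U = True.
In (K | M) only K is left, so K = True.
In (C | ~K | ~U) only C is left, so C = True.
In (~C | M | V) only V is left, so V = True.
In (~K | S) only S is left, so S = True.
In (~C | G | ~K) only G is left, so G = True.
In (~R | ~S | ~V) only ~R is left, so R = False.
In (M | R | ~V | ~W) only ~W is left, so W = False.
In (~H | R) only ~H is left, so H = False.
All clauses satisfied.

V = True, G = True, K = True, W = False, M = False, R = False, U = True, S = True, C = True, H = False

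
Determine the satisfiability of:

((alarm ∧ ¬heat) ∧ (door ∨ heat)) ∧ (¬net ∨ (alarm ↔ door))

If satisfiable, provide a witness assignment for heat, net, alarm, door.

heat: False; net: True; alarm: True; door: True

  (alarm ∧ ¬heat) ∧ (door ∨ heat) = True
    alarm ∧ ¬heat = True
      ¬heat = True
    door ∨ heat = True
  ¬net ∨ (alarm ↔ door) = True
    ¬net = False
    alarm ↔ door = True
Both conjuncts True, so the formula holds.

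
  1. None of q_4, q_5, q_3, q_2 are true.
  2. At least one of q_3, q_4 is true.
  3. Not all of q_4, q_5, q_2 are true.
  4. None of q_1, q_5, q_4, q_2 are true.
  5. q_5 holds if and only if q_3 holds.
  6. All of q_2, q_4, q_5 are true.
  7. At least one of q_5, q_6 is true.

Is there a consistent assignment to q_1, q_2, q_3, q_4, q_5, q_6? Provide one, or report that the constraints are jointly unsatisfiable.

The formula is unsatisfiable.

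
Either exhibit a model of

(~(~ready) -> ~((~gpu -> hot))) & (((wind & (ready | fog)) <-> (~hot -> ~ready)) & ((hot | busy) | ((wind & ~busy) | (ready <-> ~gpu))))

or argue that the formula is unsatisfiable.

gpu = False; fog = False; wind = False; busy = False; ready = True; hot = False

  ~(~ready) -> ~((~gpu -> hot)) = True
    ~(~ready) = True
      ~ready = False
    ~((~gpu -> hot)) = True
      ~gpu -> hot = False
        ~gpu = True
  ((wind & (ready | fog)) <-> (~hot -> ~ready)) & ((hot | busy) | ((wind & ~busy) | (ready <-> ~gpu))) = True
    (wind & (ready | fog)) <-> (~hot -> ~ready) = True
      wind & (ready | fog) = False
        ready | fog = True
      ~hot -> ~ready = False
        ~hot = True
        ~ready = False
    (hot | busy) | ((wind & ~busy) | (ready <-> ~gpu)) = True
      hot | busy = False
      (wind & ~busy) | (ready <-> ~gpu) = True
        wind & ~busy = False
          ~busy = True
        ready <-> ~gpu = True
          ~gpu = True
Both conjuncts True, so the formula holds.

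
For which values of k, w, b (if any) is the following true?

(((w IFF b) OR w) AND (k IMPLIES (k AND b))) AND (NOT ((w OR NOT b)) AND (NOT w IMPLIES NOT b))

Unsatisfiable

Case b = True: the formula simplifies to ((w OR w) AND (k IMPLIES k)) AND (NOT w AND w).
  w = True: the conjunct NOT w is False.
  w = False: the conjunct w OR w becomes False OR False = False.
Case b = False: the conjunct NOT ((w OR NOT b)) becomes NOT ((w OR True)) = False.
Both cases fail — unsatisfiable.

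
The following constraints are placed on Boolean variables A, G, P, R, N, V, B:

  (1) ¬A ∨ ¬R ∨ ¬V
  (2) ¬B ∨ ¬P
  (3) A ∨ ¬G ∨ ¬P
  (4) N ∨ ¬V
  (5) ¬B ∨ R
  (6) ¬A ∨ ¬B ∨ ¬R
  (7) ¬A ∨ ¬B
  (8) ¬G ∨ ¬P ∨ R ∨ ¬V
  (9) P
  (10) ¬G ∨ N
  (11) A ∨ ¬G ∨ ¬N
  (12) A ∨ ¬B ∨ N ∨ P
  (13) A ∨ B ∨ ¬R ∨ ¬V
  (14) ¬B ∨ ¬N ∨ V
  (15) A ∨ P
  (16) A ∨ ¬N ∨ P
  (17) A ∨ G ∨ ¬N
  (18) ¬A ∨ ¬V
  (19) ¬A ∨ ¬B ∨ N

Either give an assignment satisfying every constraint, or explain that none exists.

A=T; G=T; P=T; R=T; N=T; V=F; B=F

Unit clause (P) forces P = True.
In (¬B ∨ ¬P) only ¬B is left, so B = False.
Set A = True.
  then (¬A ∨ ¬V) forces V = False.
Set G = True.
  then (¬G ∨ N) forces N = True.
Set R = True.
All clauses satisfied.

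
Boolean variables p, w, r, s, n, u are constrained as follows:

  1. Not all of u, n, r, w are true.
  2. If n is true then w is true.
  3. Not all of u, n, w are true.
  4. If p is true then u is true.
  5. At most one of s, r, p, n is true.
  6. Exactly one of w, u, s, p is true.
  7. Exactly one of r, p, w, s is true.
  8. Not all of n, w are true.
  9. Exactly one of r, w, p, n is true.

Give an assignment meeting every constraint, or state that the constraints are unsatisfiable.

p = False; w = False; r = True; s = False; n = False; u = True

  (1) {u, n, r, w}: 2/4 true — not all ✓
  (2) n=F ⇒ w: vacuous ✓
  (3) {u, n, w}: 1/3 true — not all ✓
  (4) p=F ⇒ u: vacuous ✓
  (5) {s, r, p, n}: 1 true — at most one ✓
  (6) {w, u, s, p}: 1 true — exactly one ✓
  (7) {r, p, w, s}: 1 true — exactly one ✓
  (8) {n, w}: 0/2 true — not all ✓
  (9) {r, w, p, n}: 1 true — exactly one ✓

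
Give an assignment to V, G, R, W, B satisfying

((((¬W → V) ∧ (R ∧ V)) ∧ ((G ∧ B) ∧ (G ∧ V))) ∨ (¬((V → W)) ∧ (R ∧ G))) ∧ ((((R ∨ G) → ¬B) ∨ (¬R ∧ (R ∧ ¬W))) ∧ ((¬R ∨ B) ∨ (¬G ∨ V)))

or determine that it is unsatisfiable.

V=T, G=T, R=T, W=F, B=F

  (((¬W → V) ∧ (R ∧ V)) ∧ ((G ∧ B) ∧ (G ∧ V))) ∨ (¬((V → W)) ∧ (R ∧ G)) = True
    ((¬W → V) ∧ (R ∧ V)) ∧ ((G ∧ B) ∧ (G ∧ V)) = False
      (¬W → V) ∧ (R ∧ V) = True
        ¬W → V = True
          ¬W = True
        R ∧ V = True
      (G ∧ B) ∧ (G ∧ V) = False
        G ∧ B = False
        G ∧ V = True
    ¬((V → W)) ∧ (R ∧ G) = True
      ¬((V → W)) = True
        V → W = False
      R ∧ G = True
  (((R ∨ G) → ¬B) ∨ (¬R ∧ (R ∧ ¬W))) ∧ ((¬R ∨ B) ∨ (¬G ∨ V)) = True
    ((R ∨ G) → ¬B) ∨ (¬R ∧ (R ∧ ¬W)) = True
      (R ∨ G) → ¬B = True
        R ∨ G = True
        ¬B = True
      ¬R ∧ (R ∧ ¬W) = False
        ¬R = False
        R ∧ ¬W = True
          ¬W = True
    (¬R ∨ B) ∨ (¬G ∨ V) = True
      ¬R ∨ B = False
        ¬R = False
      ¬G ∨ V = True
        ¬G = False
Both conjuncts True, so the formula holds.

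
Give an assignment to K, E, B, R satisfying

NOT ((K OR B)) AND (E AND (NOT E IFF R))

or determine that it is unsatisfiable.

K = False, E = True, B = False, R = False

  NOT ((K OR B)) = True
    K OR B = False
  E AND (NOT E IFF R) = True
    NOT E IFF R = True
      NOT E = False
Both conjuncts True, so the formula holds.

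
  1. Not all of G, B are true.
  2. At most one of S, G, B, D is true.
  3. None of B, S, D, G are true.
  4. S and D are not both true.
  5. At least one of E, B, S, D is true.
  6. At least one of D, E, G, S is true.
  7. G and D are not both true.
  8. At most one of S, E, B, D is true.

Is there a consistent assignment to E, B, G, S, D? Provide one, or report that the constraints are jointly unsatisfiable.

E = True, B = False, G = False, S = False, D = False

  (1) {G, B}: 0/2 true — not all ✓
  (2) {S, G, B, D}: 0 true — at most one ✓
  (3) {B, S, D, G}: 0 true — none ✓
  (4) S=F, D=F — not both ✓
  (5) {E, B, S, D}: 1 true — at least one ✓
  (6) {D, E, G, S}: 1 true — at least one ✓
  (7) G=F, D=F — not both ✓
  (8) {S, E, B, D}: 1 true — at most one ✓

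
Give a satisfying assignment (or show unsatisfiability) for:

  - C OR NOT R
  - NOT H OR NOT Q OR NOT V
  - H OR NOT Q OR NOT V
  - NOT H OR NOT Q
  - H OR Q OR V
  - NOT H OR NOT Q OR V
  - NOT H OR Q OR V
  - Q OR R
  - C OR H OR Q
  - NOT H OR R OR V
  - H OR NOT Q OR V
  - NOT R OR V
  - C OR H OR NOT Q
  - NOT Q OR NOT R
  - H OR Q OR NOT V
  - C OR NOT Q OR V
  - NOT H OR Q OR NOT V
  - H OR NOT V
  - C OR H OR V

The formula is unsatisfiable.

Case H = True:
  (NOT H OR NOT Q) forces Q = False.
  (NOT H OR Q OR V) forces V = True.
  Clause (NOT H OR Q OR NOT V) is falsified — contradiction.
Case H = False:
  (H OR NOT V) forces V = False.
  (H OR Q OR V) forces Q = True.
  Clause (H OR NOT Q OR V) is falsified — contradiction.
Both cases fail, so the formula is unsatisfiable.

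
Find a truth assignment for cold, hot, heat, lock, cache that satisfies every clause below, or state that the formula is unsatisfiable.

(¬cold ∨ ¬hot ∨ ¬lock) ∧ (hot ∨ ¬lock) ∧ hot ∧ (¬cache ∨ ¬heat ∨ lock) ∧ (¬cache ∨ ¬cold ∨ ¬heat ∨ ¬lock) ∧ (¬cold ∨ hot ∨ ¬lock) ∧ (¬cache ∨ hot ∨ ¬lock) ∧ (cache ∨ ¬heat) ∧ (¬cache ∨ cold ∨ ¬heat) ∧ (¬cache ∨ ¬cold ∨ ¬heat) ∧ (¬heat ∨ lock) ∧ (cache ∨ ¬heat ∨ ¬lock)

cold = True; hot = True; heat = False; lock = False; cache = False

Unit clause (hot) forces hot = True.
Set cold = True.
  then (¬cold ∨ ¬hot ∨ ¬lock) forces lock = False.
  then (¬heat ∨ lock) forces heat = False.
Set cache = False.
All clauses satisfied.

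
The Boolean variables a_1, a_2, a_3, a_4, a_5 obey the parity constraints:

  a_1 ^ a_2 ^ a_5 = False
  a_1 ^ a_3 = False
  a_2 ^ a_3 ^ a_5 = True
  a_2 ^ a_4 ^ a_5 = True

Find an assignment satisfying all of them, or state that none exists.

UNSATISFIABLE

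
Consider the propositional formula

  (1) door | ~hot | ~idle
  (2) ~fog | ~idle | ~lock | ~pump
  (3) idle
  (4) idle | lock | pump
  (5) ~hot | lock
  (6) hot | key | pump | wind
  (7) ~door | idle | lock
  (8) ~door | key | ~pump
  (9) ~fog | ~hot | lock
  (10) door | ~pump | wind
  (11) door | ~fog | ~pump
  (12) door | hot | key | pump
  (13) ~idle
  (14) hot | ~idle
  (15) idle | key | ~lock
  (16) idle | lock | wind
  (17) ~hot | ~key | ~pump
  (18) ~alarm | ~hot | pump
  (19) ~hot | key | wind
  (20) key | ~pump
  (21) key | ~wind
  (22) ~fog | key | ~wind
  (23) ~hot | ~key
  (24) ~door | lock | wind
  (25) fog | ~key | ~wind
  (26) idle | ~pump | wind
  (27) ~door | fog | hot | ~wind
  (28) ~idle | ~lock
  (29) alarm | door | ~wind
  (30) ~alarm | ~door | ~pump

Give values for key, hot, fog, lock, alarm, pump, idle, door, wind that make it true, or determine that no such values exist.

Case idle = True:
  Clause (~idle) is falsified — contradiction.
Case idle = False:
  Clause (idle) is falsified — contradiction.
Both cases fail, so the formula is unsatisfiable.

No satisfying assignment exists.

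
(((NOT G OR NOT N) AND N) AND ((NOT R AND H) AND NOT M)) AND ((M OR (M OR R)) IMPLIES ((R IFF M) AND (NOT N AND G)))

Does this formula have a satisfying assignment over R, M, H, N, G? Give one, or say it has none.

R = False; M = False; H = True; N = True; G = False

  ((NOT G OR NOT N) AND N) AND ((NOT R AND H) AND NOT M) = True
    (NOT G OR NOT N) AND N = True
      NOT G OR NOT N = True
        NOT G = True
        NOT N = False
    (NOT R AND H) AND NOT M = True
      NOT R AND H = True
        NOT R = True
      NOT M = True
  (M OR (M OR R)) IMPLIES ((R IFF M) AND (NOT N AND G)) = True
    M OR (M OR R) = False
      M OR R = False
    (R IFF M) AND (NOT N AND G) = False
      R IFF M = True
      NOT N AND G = False
        NOT N = False
Both conjuncts True, so the formula holds.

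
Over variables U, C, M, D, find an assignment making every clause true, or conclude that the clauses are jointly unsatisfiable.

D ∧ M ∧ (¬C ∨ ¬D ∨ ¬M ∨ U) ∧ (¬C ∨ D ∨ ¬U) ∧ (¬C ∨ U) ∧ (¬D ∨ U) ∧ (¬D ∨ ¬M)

UNSATISFIABLE

Case M = True:
  (D) forces D = True.
  Clause (¬D ∨ ¬M) is falsified — contradiction.
Case M = False:
  Clause (M) is falsified — contradiction.
Both cases fail, so the formula is unsatisfiable.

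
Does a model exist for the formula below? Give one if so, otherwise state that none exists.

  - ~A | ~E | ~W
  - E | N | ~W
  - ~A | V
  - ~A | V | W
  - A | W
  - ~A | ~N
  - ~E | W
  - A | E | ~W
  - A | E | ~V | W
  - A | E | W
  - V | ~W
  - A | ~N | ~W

W=F, V=T, N=F, A=T, E=F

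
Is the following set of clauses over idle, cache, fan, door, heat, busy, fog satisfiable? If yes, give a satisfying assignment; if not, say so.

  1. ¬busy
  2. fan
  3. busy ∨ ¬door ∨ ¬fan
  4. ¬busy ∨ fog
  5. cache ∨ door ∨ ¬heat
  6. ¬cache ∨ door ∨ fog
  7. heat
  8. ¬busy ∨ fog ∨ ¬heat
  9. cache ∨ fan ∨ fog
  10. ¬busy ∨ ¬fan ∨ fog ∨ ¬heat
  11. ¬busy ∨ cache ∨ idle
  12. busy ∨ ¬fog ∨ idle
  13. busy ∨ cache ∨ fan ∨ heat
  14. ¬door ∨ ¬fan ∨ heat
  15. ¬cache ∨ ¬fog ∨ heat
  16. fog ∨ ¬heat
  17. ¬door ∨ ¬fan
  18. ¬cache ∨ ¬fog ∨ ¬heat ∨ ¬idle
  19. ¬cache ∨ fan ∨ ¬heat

Case fan = True:
  (¬busy) forces busy = False.
  (busy ∨ ¬door ∨ ¬fan) forces door = False.
  (heat) forces heat = True.
  (cache ∨ door ∨ ¬heat) forces cache = True.
  (¬cache ∨ door ∨ fog) forces fog = True.
  (busy ∨ ¬fog ∨ idle) forces idle = True.
  Clause (¬cache ∨ ¬fog ∨ ¬heat ∨ ¬idle) is falsified — contradiction.
Case fan = False:
  Clause (fan) is falsified — contradiction.
Both cases fail, so the formula is unsatisfiable.

Unsatisfiable — no assignment works.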